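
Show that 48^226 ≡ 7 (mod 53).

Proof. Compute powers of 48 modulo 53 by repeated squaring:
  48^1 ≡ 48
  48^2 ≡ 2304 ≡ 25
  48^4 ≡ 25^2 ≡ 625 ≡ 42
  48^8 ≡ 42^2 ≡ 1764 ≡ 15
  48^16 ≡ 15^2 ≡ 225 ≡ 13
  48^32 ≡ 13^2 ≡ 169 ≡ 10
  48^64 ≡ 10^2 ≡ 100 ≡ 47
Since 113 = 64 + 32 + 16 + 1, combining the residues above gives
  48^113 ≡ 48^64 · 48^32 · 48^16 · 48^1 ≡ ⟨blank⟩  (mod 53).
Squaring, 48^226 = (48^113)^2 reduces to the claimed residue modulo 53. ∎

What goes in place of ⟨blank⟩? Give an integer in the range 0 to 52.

48^64 · 48^32 · 48^16 · 48^1 ≡ 47 · 10 · 13 · 48 = 293280.
293280 mod 53 = 31, so 48^113 ≡ 31 (mod 53).

31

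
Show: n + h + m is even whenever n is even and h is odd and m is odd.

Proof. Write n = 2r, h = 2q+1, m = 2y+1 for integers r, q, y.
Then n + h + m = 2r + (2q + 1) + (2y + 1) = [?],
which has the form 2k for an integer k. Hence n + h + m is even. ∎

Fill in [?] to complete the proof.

2(q + r + y + 1)

2r + (2q + 1) + (2y + 1) = 2q + 2r + 2y + 2
= 2(q + r + y + 1).
Since q + r + y + 1 is an integer, the sum is of the form 2k for an integer k.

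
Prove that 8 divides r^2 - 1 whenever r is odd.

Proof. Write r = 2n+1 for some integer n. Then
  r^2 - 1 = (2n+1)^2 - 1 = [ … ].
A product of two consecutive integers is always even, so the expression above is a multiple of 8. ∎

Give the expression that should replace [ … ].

4n(n + 1)

(2n+1)^2 - 1 = 4n^2 + 4n + 1 - 1 = 4n^2 + 4n = 4n(n+1).
Since n and n+1 are consecutive, n(n+1) is even, and 4·(even) is a multiple of 8.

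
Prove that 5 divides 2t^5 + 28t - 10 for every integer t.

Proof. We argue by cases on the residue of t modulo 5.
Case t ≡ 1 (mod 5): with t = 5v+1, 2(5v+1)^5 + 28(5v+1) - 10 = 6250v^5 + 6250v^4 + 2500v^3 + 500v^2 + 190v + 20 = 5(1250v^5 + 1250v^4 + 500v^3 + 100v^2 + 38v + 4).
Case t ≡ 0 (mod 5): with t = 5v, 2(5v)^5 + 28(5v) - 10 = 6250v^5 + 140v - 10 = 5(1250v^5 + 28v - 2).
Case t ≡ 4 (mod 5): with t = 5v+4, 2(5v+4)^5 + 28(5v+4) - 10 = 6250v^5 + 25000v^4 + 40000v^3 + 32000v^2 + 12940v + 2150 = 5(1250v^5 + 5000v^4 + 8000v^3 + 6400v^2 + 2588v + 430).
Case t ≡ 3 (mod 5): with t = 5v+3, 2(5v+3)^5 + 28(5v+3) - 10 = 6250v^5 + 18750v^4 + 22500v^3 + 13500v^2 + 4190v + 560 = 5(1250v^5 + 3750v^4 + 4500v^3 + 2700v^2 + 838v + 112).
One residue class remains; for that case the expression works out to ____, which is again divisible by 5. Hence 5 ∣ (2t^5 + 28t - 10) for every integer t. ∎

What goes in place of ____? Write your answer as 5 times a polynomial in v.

5(1250v^5 + 2500v^4 + 2000v^3 + 800v^2 + 188v + 22)

The residues treated are {1, 0, 4, 3}, so the missing case is t ≡ 2 (mod 5); write t = 5v+2.
Then 2(5v+2)^5 + 28(5v+2) - 10 = 6250v^5 + 12500v^4 + 10000v^3 + 4000v^2 + 940v + 110 = 5(1250v^5 + 2500v^4 + 2000v^3 + 800v^2 + 188v + 22).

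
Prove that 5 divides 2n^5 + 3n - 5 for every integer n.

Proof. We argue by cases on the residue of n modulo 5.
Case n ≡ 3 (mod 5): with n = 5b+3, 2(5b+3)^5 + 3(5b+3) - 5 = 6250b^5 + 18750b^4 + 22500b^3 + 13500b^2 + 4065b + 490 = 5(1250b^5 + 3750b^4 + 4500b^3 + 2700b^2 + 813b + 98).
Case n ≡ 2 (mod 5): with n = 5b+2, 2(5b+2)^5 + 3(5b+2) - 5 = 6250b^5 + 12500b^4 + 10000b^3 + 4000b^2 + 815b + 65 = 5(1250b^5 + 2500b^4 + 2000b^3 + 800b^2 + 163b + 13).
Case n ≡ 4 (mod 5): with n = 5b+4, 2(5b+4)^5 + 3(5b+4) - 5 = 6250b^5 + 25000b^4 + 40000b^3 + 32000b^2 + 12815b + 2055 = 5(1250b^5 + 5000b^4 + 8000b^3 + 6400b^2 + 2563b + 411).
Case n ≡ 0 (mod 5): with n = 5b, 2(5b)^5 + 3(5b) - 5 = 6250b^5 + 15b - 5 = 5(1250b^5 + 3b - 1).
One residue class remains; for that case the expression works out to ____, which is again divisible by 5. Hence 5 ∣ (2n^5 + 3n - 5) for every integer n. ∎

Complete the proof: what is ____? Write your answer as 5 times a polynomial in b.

5(1250b^5 + 1250b^4 + 500b^3 + 100b^2 + 13b)

The residues treated are {3, 2, 4, 0}, so the missing case is n ≡ 1 (mod 5); write n = 5b+1.
Then 2(5b+1)^5 + 3(5b+1) - 5 = 6250b^5 + 6250b^4 + 2500b^3 + 500b^2 + 65b = 5(1250b^5 + 1250b^4 + 500b^3 + 100b^2 + 13b).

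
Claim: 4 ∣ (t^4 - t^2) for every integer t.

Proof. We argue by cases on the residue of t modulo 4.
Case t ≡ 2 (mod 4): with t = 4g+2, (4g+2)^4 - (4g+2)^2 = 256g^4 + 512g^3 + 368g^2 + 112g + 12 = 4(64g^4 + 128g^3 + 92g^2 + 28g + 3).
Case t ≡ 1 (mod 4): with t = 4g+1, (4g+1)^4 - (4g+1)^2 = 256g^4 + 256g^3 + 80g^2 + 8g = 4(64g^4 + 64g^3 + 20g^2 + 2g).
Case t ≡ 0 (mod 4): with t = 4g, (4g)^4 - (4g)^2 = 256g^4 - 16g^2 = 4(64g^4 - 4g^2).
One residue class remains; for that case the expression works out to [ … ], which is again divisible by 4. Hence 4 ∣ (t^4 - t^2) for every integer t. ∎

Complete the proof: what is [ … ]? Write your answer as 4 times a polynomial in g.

4(64g^4 + 192g^3 + 212g^2 + 102g + 18)

The residues treated are {2, 1, 0}, so the missing case is t ≡ 3 (mod 4); write t = 4g+3.
Then (4g+3)^4 - (4g+3)^2 = 256g^4 + 768g^3 + 848g^2 + 408g + 72 = 4(64g^4 + 192g^3 + 212g^2 + 102g + 18).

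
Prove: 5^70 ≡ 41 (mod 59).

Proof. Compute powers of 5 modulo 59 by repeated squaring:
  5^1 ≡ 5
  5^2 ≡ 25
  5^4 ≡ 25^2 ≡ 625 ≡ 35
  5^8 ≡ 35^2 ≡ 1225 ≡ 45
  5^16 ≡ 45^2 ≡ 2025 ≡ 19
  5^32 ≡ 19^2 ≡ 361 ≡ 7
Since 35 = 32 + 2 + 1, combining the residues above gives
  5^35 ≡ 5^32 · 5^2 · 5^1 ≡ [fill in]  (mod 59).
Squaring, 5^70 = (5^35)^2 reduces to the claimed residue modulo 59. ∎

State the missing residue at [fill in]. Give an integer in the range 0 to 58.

5^32 · 5^2 · 5^1 ≡ 7 · 25 · 5 = 875.
875 mod 59 = 49, so 5^35 ≡ 49 (mod 59).

49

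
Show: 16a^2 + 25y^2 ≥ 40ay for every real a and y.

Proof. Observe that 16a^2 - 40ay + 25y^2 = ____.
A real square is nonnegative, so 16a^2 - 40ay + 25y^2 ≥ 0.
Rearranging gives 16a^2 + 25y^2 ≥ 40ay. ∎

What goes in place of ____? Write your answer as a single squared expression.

The leading and trailing coefficients are 4^2 and 5^2, and 40 = 2·4·5, so the trinomial is (4a - 5y)^2.
Hence 16a^2 - 40ay + 25y^2 ≥ 0.

(4a - 5y)^2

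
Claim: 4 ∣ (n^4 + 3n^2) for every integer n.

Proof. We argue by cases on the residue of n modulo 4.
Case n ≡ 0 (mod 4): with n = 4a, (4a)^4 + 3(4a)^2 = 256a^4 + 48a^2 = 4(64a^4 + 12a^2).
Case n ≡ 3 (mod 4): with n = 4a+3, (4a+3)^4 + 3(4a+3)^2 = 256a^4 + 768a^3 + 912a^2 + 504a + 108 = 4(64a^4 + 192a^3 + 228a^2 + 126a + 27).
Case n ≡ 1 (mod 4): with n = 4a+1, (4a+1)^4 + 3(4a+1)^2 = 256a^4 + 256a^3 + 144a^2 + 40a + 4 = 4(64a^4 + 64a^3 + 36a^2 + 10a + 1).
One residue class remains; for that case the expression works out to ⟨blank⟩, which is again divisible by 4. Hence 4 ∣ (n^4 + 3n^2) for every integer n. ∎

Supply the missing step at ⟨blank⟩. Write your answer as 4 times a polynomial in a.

The residues treated are {0, 3, 1}, so the missing case is n ≡ 2 (mod 4); write n = 4a+2.
Then (4a+2)^4 + 3(4a+2)^2 = 256a^4 + 512a^3 + 432a^2 + 176a + 28 = 4(64a^4 + 128a^3 + 108a^2 + 44a + 7).

4(64a^4 + 128a^3 + 108a^2 + 44a + 7)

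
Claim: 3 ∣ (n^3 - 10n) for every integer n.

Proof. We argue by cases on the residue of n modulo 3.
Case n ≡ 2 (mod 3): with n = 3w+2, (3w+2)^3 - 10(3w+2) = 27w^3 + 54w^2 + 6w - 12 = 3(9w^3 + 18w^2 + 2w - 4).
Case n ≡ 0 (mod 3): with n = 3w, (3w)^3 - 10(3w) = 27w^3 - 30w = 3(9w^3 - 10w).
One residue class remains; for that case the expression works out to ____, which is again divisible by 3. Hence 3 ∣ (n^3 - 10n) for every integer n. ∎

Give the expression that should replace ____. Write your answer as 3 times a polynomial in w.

The residues treated are {2, 0}, so the missing case is n ≡ 1 (mod 3); write n = 3w+1.
Then (3w+1)^3 - 10(3w+1) = 27w^3 + 27w^2 - 21w - 9 = 3(9w^3 + 9w^2 - 7w - 3).

3(9w^3 + 9w^2 - 7w - 3)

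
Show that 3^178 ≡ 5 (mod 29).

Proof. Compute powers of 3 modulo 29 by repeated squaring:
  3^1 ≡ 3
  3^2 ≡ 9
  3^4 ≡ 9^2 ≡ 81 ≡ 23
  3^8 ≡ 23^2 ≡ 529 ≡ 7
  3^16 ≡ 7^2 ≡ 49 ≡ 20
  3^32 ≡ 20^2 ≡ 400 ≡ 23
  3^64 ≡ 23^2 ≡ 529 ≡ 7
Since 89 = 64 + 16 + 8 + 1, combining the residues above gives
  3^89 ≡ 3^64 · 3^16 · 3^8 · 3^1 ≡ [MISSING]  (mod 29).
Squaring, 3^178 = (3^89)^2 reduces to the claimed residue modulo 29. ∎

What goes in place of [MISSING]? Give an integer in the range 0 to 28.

11

Multiply the listed residues: 7 · 20 · 7 · 3 = 140 → 980 → 2940.
Reducing modulo 29: 2940 = 101·29 + 11, so 3^89 ≡ 11.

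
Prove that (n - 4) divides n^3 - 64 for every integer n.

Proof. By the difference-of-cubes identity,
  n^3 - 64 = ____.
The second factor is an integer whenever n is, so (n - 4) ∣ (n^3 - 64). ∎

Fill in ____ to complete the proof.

(n - 4)(n^2 + 4n + 16)

a^3 - b^3 = (a - b)(a^2 + ab + b^2). With a = n, b = 4:
n^3 - 64 = (n - 4)(n^2 + 4n + 16).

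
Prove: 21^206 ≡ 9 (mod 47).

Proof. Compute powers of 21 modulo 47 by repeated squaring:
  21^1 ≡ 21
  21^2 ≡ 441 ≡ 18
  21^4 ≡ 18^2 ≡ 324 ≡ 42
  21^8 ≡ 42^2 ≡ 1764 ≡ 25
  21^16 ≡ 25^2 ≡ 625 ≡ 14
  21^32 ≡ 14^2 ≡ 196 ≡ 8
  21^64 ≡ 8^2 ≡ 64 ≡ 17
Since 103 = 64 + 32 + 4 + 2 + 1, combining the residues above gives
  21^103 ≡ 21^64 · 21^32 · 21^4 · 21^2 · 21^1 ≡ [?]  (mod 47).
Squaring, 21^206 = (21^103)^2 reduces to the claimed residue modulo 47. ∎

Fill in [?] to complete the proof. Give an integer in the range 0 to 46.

21^64 · 21^32 · 21^4 · 21^2 · 21^1 ≡ 17 · 8 · 42 · 18 · 21 = 2159136.
2159136 mod 47 = 3, so 21^103 ≡ 3 (mod 47).

3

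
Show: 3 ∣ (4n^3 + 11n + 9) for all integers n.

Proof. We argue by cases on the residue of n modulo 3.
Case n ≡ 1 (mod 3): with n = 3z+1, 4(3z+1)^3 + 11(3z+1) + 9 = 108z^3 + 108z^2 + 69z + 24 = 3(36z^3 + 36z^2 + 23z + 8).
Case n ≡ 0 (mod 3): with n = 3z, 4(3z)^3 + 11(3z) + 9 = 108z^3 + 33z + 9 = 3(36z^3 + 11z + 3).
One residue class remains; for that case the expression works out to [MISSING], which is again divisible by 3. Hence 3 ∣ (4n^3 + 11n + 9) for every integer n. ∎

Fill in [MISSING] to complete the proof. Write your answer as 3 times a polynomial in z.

3(36z^3 + 72z^2 + 59z + 21)

The residues treated are {1, 0}, so the missing case is n ≡ 2 (mod 3); write n = 3z+2.
Then 4(3z+2)^3 + 11(3z+2) + 9 = 108z^3 + 216z^2 + 177z + 63 = 3(36z^3 + 72z^2 + 59z + 21).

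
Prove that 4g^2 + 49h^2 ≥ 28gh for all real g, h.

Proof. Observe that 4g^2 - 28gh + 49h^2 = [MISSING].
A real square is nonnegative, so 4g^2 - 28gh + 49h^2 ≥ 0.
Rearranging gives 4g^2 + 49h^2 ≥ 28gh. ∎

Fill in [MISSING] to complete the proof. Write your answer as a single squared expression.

The leading and trailing coefficients are 2^2 and 7^2, and 28 = 2·2·7, so the trinomial is (2g - 7h)^2.
Hence 4g^2 - 28gh + 49h^2 ≥ 0.

(2g - 7h)^2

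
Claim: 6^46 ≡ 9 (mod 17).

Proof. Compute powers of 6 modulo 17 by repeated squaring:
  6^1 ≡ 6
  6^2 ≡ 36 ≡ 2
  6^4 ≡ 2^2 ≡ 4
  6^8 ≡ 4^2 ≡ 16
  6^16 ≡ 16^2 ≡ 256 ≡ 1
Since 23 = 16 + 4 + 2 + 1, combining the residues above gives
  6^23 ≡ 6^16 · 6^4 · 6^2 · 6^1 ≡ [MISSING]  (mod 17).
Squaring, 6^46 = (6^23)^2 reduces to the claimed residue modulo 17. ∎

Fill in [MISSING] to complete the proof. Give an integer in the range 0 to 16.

Multiply the listed residues: 1 · 4 · 2 · 6 = 4 → 8 → 48.
Reducing modulo 17: 48 = 2·17 + 14, so 6^23 ≡ 14.

14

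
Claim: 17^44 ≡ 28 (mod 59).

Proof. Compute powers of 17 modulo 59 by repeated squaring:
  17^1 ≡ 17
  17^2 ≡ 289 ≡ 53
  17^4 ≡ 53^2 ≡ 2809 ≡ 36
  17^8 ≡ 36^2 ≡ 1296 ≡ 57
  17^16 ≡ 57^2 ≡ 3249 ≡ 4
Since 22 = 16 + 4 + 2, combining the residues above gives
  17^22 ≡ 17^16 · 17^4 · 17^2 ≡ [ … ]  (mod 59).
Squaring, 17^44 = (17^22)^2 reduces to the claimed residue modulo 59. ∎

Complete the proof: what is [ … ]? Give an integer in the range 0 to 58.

21

Multiply the listed residues: 4 · 36 · 53 = 144 → 7632.
Reducing modulo 59: 7632 = 129·59 + 21, so 17^22 ≡ 21.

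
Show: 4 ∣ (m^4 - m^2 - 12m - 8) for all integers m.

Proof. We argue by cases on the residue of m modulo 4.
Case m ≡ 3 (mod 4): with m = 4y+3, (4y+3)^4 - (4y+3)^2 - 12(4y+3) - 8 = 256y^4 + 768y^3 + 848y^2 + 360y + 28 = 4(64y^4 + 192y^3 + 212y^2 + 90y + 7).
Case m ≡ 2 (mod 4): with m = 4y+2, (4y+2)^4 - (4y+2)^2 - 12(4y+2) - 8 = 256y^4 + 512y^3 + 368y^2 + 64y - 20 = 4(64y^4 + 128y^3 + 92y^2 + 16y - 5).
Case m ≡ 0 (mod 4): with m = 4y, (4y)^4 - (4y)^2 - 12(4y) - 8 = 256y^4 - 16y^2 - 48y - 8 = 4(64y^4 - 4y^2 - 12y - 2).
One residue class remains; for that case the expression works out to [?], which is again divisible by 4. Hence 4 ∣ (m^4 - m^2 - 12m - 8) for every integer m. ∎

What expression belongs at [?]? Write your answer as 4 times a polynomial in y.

Only m ≡ 1 (mod 4) is unaccounted for. Put m = 4y+1:
(4y+1)^4 - (4y+1)^2 - 12(4y+1) - 8 expands to 256y^4 + 256y^3 + 80y^2 - 40y - 20,
and factoring out 4 leaves 4(64y^4 + 64y^3 + 20y^2 - 10y - 5).

4(64y^4 + 64y^3 + 20y^2 - 10y - 5)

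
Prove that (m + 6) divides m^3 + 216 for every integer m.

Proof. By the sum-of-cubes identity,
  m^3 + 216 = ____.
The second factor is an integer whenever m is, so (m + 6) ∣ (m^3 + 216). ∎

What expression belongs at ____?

(m + 6)(m^2 - 6m + 36)

a^3 + b^3 = (a + b)(a^2 - ab + b^2). With a = m, b = 6:
m^3 + 216 = (m + 6)(m^2 - 6m + 36).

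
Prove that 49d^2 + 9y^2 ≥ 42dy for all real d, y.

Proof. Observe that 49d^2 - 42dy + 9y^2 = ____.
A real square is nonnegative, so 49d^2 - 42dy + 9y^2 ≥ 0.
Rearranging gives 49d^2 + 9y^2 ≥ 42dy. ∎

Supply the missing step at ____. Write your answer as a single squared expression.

The leading and trailing coefficients are 7^2 and 3^2, and 42 = 2·7·3, so the trinomial is (7d - 3y)^2.
Hence 49d^2 - 42dy + 9y^2 ≥ 0.

(7d - 3y)^2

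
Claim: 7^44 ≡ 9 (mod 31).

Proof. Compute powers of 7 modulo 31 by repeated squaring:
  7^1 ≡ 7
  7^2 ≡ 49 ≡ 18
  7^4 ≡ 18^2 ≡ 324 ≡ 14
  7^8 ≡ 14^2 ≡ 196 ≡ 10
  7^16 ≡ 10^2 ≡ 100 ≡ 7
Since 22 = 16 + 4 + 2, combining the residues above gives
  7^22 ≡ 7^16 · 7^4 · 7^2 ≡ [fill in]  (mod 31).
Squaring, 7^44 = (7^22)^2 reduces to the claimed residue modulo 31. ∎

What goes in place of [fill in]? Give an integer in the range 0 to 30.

Multiply the listed residues: 7 · 14 · 18 = 98 → 1764.
Reducing modulo 31: 1764 = 56·31 + 28, so 7^22 ≡ 28.

28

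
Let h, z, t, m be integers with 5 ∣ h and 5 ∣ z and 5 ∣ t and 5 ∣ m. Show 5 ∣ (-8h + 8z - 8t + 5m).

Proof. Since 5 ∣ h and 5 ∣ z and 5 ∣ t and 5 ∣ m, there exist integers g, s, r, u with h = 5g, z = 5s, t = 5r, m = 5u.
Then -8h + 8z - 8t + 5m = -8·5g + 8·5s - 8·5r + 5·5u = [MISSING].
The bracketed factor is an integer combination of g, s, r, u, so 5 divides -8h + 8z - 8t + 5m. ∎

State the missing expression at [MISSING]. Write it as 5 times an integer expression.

Each term has a factor of 5: -8·5g + 8·5s - 8·5r + 5·5u = 5·(-8g - 8r + 8s + 5u).
Since -8g - 8r + 8s + 5u is an integer, 5 ∣ (-8h + 8z - 8t + 5m).

5(-8g - 8r + 8s + 5u)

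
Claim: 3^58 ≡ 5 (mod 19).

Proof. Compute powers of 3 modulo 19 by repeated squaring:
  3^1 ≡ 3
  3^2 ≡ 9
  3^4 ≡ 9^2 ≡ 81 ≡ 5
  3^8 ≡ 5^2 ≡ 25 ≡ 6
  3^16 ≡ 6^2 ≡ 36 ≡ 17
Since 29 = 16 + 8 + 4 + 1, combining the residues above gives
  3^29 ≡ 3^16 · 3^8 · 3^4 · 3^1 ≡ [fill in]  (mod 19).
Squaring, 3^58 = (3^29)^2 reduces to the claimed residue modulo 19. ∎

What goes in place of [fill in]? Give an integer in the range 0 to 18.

3^16 · 3^8 · 3^4 · 3^1 ≡ 17 · 6 · 5 · 3 = 1530.
1530 mod 19 = 10, so 3^29 ≡ 10 (mod 19).

10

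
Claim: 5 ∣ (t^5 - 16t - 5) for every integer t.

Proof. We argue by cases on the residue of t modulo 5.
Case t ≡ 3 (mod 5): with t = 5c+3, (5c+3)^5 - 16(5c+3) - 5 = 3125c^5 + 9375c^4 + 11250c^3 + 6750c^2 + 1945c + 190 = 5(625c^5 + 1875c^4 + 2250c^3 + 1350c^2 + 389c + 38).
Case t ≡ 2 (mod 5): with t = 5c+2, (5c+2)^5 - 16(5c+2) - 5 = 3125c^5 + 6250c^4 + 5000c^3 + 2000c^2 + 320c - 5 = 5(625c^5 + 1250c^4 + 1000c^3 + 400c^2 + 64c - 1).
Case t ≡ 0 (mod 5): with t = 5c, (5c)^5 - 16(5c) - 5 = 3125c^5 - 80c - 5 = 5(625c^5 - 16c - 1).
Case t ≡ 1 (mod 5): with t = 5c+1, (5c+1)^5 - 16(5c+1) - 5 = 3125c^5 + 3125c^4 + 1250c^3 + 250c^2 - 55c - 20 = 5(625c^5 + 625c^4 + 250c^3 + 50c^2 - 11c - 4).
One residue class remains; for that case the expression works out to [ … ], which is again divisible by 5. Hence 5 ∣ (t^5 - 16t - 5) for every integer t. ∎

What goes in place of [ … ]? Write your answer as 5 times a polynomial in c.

Only t ≡ 4 (mod 5) is unaccounted for. Put t = 5c+4:
(5c+4)^5 - 16(5c+4) - 5 expands to 3125c^5 + 12500c^4 + 20000c^3 + 16000c^2 + 6320c + 955,
and factoring out 5 leaves 5(625c^5 + 2500c^4 + 4000c^3 + 3200c^2 + 1264c + 191).

5(625c^5 + 2500c^4 + 4000c^3 + 3200c^2 + 1264c + 191)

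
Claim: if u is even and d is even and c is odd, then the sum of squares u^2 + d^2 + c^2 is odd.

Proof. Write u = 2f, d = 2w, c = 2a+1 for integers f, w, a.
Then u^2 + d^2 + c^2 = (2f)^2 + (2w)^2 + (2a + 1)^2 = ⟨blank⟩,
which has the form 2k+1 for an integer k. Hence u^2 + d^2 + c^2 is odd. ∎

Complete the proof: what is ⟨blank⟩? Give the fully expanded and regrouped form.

2(2a^2 + 2a + 2f^2 + 2w^2) + 1

Expanding: (2f)^2 + (2w)^2 + (2a + 1)^2 = 4a^2 + 4a + 4f^2 + 4w^2 + 1.
Every term except the constant is even, so this is 2(2a^2 + 2a + 2f^2 + 2w^2) + 1,
and 2a^2 + 2a + 2f^2 + 2w^2 ∈ ℤ gives the required form.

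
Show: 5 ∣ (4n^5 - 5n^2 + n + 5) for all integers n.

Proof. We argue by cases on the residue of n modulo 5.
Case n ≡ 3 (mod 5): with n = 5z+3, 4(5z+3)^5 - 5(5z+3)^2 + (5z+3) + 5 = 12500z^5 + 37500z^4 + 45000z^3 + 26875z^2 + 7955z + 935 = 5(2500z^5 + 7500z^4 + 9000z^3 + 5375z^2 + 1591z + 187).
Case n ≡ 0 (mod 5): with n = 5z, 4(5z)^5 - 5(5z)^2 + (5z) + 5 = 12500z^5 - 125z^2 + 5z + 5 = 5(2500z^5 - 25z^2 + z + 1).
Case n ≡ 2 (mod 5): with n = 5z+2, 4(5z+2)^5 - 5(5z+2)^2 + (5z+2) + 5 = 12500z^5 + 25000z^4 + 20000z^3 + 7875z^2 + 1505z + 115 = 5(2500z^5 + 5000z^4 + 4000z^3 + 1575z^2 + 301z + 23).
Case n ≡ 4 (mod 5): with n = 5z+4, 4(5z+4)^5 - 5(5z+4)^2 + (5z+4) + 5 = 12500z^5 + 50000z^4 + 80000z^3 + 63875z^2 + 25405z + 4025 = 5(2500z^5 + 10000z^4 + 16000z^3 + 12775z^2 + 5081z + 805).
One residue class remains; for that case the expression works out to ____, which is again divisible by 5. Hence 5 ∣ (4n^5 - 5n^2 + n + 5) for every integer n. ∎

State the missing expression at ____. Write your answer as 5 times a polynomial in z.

The residues treated are {3, 0, 2, 4}, so the missing case is n ≡ 1 (mod 5); write n = 5z+1.
Then 4(5z+1)^5 - 5(5z+1)^2 + (5z+1) + 5 = 12500z^5 + 12500z^4 + 5000z^3 + 875z^2 + 55z + 5 = 5(2500z^5 + 2500z^4 + 1000z^3 + 175z^2 + 11z + 1).

5(2500z^5 + 2500z^4 + 1000z^3 + 175z^2 + 11z + 1)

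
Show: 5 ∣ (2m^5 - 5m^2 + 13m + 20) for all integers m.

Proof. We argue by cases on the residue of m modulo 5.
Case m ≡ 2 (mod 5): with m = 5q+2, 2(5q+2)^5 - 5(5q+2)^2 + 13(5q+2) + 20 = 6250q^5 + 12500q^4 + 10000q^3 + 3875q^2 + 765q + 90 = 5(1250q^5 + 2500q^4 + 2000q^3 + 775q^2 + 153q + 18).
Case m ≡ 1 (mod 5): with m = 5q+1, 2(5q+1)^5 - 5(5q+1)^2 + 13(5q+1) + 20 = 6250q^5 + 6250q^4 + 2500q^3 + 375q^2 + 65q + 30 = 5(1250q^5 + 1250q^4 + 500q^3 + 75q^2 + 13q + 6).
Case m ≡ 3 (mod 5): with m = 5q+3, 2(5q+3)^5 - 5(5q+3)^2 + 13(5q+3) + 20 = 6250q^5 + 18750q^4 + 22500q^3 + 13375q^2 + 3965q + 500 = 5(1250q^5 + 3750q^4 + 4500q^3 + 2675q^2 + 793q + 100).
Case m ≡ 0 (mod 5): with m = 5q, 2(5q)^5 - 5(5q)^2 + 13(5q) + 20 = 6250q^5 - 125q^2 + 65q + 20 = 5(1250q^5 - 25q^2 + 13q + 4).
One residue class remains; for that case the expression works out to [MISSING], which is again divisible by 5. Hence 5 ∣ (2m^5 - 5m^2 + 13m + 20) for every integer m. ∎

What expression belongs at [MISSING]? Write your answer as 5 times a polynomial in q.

The residues treated are {2, 1, 3, 0}, so the missing case is m ≡ 4 (mod 5); write m = 5q+4.
Then 2(5q+4)^5 - 5(5q+4)^2 + 13(5q+4) + 20 = 6250q^5 + 25000q^4 + 40000q^3 + 31875q^2 + 12665q + 2040 = 5(1250q^5 + 5000q^4 + 8000q^3 + 6375q^2 + 2533q + 408).

5(1250q^5 + 5000q^4 + 8000q^3 + 6375q^2 + 2533q + 408)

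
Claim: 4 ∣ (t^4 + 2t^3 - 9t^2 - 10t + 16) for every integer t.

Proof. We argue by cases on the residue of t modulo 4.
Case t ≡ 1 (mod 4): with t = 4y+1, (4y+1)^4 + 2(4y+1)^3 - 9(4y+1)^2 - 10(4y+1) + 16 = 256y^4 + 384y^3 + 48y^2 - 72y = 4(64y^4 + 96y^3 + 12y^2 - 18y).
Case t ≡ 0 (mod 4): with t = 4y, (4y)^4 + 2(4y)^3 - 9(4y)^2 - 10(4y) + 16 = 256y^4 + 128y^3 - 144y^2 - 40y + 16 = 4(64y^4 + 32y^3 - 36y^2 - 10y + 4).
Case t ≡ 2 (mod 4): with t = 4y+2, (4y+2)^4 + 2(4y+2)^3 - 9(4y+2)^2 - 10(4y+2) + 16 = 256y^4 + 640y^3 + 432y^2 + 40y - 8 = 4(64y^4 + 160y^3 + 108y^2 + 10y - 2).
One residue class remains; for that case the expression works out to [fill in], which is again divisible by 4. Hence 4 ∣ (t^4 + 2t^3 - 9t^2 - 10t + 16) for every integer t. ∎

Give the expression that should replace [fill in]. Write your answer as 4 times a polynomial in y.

4(64y^4 + 224y^3 + 252y^2 + 98y + 10)

Only t ≡ 3 (mod 4) is unaccounted for. Put t = 4y+3:
(4y+3)^4 + 2(4y+3)^3 - 9(4y+3)^2 - 10(4y+3) + 16 expands to 256y^4 + 896y^3 + 1008y^2 + 392y + 40,
and factoring out 4 leaves 4(64y^4 + 224y^3 + 252y^2 + 98y + 10).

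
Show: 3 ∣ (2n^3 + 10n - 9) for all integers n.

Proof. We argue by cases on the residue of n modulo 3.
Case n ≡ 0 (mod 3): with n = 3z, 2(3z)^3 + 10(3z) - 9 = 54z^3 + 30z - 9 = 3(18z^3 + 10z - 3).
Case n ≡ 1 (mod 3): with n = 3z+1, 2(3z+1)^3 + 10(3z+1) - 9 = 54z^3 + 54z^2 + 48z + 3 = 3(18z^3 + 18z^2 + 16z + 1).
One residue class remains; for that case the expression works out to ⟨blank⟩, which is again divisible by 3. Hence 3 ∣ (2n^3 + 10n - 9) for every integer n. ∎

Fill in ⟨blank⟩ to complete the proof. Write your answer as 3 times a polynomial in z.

Only n ≡ 2 (mod 3) is unaccounted for. Put n = 3z+2:
2(3z+2)^3 + 10(3z+2) - 9 expands to 54z^3 + 108z^2 + 102z + 27,
and factoring out 3 leaves 3(18z^3 + 36z^2 + 34z + 9).

3(18z^3 + 36z^2 + 34z + 9)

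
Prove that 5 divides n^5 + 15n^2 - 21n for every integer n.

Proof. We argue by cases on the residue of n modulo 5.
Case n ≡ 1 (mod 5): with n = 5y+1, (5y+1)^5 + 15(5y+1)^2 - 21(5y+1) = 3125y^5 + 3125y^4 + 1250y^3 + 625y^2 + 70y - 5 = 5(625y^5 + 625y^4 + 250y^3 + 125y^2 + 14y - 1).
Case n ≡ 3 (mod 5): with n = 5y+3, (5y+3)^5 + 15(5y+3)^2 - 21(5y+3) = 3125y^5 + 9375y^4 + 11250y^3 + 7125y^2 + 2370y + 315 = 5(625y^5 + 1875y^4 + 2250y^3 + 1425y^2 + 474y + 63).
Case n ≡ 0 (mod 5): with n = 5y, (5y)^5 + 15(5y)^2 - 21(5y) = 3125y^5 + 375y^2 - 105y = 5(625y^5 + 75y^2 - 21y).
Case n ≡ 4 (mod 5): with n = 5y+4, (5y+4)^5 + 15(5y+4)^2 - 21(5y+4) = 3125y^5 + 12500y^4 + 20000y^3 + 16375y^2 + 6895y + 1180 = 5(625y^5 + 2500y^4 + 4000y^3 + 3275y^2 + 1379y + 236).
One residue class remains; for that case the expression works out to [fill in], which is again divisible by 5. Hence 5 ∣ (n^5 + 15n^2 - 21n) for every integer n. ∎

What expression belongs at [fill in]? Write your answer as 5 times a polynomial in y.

Only n ≡ 2 (mod 5) is unaccounted for. Put n = 5y+2:
(5y+2)^5 + 15(5y+2)^2 - 21(5y+2) expands to 3125y^5 + 6250y^4 + 5000y^3 + 2375y^2 + 595y + 50,
and factoring out 5 leaves 5(625y^5 + 1250y^4 + 1000y^3 + 475y^2 + 119y + 10).

5(625y^5 + 1250y^4 + 1000y^3 + 475y^2 + 119y + 10)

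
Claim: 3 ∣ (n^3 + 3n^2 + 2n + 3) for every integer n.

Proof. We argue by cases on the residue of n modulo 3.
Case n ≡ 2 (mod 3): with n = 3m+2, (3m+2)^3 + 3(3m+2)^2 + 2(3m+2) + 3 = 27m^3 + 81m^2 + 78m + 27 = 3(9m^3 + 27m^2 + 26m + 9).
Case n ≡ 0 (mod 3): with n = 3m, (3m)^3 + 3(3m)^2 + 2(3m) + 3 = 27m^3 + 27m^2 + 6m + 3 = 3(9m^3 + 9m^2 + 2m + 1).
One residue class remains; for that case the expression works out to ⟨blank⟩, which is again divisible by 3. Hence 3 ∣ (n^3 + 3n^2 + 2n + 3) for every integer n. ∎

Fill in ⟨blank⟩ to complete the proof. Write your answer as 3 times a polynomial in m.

3(9m^3 + 18m^2 + 11m + 3)

Only n ≡ 1 (mod 3) is unaccounted for. Put n = 3m+1:
(3m+1)^3 + 3(3m+1)^2 + 2(3m+1) + 3 expands to 27m^3 + 54m^2 + 33m + 9,
and factoring out 3 leaves 3(9m^3 + 18m^2 + 11m + 3).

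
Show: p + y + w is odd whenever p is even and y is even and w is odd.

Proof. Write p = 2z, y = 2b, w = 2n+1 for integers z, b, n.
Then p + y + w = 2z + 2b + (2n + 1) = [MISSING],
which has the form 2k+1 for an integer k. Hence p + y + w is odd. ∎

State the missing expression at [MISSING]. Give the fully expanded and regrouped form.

2(b + n + z) + 1

Expanding: 2z + 2b + (2n + 1) = 2b + 2n + 2z + 1.
Every term except the constant is even, so this is 2(b + n + z) + 1,
and b + n + z ∈ ℤ gives the required form.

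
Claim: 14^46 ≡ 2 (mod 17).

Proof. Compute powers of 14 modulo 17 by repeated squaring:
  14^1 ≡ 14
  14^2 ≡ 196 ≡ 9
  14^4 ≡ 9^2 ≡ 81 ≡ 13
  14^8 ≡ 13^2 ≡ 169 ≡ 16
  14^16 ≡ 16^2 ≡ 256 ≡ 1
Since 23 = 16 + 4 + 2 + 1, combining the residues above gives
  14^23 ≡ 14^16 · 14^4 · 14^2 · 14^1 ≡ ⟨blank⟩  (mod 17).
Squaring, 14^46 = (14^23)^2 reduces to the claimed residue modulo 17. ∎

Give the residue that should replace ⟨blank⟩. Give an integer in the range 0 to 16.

Multiply the listed residues: 1 · 13 · 9 · 14 = 13 → 117 → 1638.
Reducing modulo 17: 1638 = 96·17 + 6, so 14^23 ≡ 6.

6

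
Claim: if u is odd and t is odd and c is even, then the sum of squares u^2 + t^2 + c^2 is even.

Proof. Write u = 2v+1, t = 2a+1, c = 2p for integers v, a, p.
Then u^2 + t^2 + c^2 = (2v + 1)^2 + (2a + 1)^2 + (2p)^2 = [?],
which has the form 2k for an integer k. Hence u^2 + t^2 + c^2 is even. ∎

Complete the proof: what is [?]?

Expanding: (2v + 1)^2 + (2a + 1)^2 + (2p)^2 = 4a^2 + 4a + 4p^2 + 4v^2 + 4v + 2.
Every term is even; pulling out the factor of 2 gives 2(2a^2 + 2a + 2p^2 + 2v^2 + 2v + 1).

2(2a^2 + 2a + 2p^2 + 2v^2 + 2v + 1)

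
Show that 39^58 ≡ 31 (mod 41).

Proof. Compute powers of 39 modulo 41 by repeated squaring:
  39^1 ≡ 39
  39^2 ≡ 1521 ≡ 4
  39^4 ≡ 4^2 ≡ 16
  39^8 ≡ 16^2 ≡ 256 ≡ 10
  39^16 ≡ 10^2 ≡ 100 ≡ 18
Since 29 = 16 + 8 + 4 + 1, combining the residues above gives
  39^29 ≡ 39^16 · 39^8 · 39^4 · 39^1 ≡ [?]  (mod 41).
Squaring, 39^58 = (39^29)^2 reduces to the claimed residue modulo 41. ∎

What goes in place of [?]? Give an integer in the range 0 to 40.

Multiply the listed residues: 18 · 10 · 16 · 39 = 180 → 2880 → 112320.
Reducing modulo 41: 112320 = 2739·41 + 21, so 39^29 ≡ 21.

21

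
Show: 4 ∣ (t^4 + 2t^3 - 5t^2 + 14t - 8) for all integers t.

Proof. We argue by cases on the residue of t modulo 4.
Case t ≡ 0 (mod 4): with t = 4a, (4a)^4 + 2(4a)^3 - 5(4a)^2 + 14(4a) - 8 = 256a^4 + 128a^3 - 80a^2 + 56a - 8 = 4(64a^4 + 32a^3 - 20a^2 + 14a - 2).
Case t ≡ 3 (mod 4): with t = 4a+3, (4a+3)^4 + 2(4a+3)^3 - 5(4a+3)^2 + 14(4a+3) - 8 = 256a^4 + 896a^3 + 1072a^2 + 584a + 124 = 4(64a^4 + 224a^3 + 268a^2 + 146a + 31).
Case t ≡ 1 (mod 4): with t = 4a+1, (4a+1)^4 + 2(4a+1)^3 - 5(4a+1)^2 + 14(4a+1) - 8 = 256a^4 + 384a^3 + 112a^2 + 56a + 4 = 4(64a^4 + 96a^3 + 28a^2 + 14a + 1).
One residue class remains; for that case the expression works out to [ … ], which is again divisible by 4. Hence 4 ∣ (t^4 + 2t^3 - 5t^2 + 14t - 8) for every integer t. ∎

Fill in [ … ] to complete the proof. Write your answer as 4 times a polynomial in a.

4(64a^4 + 160a^3 + 124a^2 + 50a + 8)

Only t ≡ 2 (mod 4) is unaccounted for. Put t = 4a+2:
(4a+2)^4 + 2(4a+2)^3 - 5(4a+2)^2 + 14(4a+2) - 8 expands to 256a^4 + 640a^3 + 496a^2 + 200a + 32,
and factoring out 4 leaves 4(64a^4 + 160a^3 + 124a^2 + 50a + 8).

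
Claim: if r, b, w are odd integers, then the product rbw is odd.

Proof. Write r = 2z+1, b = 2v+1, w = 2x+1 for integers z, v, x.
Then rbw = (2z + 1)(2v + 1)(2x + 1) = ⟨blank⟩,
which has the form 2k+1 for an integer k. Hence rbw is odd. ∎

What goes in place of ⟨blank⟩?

2(4vxz + 2vx + 2vz + v + 2xz + x + z) + 1

Expanding: (2z + 1)(2v + 1)(2x + 1) = 8vxz + 4vx + 4vz + 2v + 4xz + 2x + 2z + 1.
Every term except the constant is even, so this is 2(4vxz + 2vx + 2vz + v + 2xz + x + z) + 1,
and 4vxz + 2vx + 2vz + v + 2xz + x + z ∈ ℤ gives the required form.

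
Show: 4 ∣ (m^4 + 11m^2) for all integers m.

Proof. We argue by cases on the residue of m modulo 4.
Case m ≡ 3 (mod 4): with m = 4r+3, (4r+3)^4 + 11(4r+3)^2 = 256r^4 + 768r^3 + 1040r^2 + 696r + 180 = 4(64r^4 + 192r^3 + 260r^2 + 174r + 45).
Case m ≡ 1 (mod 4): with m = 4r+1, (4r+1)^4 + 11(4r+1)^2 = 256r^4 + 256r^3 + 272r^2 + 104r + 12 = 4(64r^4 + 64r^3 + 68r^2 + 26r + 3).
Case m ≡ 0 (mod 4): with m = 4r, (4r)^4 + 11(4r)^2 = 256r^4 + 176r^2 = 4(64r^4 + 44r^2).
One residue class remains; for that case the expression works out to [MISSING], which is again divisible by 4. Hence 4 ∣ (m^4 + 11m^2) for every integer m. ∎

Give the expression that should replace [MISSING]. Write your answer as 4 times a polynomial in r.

The residues treated are {3, 1, 0}, so the missing case is m ≡ 2 (mod 4); write m = 4r+2.
Then (4r+2)^4 + 11(4r+2)^2 = 256r^4 + 512r^3 + 560r^2 + 304r + 60 = 4(64r^4 + 128r^3 + 140r^2 + 76r + 15).

4(64r^4 + 128r^3 + 140r^2 + 76r + 15)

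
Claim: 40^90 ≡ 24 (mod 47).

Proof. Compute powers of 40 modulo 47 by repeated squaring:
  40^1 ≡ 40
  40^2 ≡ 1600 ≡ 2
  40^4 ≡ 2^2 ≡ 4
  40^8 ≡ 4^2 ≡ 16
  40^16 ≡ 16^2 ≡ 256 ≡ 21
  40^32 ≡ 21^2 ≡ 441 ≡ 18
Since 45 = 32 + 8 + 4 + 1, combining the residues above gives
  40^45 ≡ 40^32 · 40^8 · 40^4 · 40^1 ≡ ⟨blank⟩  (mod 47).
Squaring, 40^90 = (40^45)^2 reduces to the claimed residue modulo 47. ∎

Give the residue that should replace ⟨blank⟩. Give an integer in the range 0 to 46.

40^32 · 40^8 · 40^4 · 40^1 ≡ 18 · 16 · 4 · 40 = 46080.
46080 mod 47 = 20, so 40^45 ≡ 20 (mod 47).

20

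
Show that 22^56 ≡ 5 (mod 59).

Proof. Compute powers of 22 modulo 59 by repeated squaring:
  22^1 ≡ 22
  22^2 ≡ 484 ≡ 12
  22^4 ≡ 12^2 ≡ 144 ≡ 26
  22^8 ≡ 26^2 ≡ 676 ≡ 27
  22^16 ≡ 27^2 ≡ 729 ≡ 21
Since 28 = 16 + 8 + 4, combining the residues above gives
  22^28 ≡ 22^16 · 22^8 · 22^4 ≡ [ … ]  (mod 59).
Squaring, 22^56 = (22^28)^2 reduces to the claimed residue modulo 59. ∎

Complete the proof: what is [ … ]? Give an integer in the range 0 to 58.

51

Multiply the listed residues: 21 · 27 · 26 = 567 → 14742.
Reducing modulo 59: 14742 = 249·59 + 51, so 22^28 ≡ 51.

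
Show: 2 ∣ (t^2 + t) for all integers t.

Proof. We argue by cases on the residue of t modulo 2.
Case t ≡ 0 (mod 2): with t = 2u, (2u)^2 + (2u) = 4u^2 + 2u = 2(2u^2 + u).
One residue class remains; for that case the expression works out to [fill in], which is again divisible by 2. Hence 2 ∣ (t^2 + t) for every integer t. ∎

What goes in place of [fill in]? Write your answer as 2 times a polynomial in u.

Only t ≡ 1 (mod 2) is unaccounted for. Put t = 2u+1:
(2u+1)^2 + (2u+1) expands to 4u^2 + 6u + 2,
and factoring out 2 leaves 2(2u^2 + 3u + 1).

2(2u^2 + 3u + 1)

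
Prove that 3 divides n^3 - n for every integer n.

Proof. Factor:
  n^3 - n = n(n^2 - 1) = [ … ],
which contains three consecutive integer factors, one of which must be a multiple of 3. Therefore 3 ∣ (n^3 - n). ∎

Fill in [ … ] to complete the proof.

n(n^2 - 1) = n(n - 1)(n + 1) = (n - 1)n(n + 1).
These three factors are consecutive integers, so their product is divisible by 3.

(n - 1)n(n + 1)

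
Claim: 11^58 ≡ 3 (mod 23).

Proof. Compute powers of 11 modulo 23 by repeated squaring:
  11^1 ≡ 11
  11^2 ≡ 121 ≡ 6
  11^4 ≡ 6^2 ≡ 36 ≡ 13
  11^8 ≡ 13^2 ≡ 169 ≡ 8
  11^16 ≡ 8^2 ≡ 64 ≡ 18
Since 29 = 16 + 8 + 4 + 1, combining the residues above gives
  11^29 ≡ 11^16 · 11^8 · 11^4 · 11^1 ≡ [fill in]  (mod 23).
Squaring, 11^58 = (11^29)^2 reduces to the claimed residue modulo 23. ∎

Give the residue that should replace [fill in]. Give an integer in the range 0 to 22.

7

Multiply the listed residues: 18 · 8 · 13 · 11 = 144 → 1872 → 20592.
Reducing modulo 23: 20592 = 895·23 + 7, so 11^29 ≡ 7.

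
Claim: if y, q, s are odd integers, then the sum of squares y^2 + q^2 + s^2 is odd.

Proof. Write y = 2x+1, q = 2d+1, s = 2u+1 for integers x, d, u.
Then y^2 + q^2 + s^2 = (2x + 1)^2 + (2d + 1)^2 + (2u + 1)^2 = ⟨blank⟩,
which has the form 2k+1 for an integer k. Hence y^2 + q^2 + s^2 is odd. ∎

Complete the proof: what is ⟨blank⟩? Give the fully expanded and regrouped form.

2(2d^2 + 2d + 2u^2 + 2u + 2x^2 + 2x + 1) + 1

Expanding: (2x + 1)^2 + (2d + 1)^2 + (2u + 1)^2 = 4d^2 + 4d + 4u^2 + 4u + 4x^2 + 4x + 3.
Every term except the constant is even, so this is 2(2d^2 + 2d + 2u^2 + 2u + 2x^2 + 2x + 1) + 1,
and 2d^2 + 2d + 2u^2 + 2u + 2x^2 + 2x + 1 ∈ ℤ gives the required form.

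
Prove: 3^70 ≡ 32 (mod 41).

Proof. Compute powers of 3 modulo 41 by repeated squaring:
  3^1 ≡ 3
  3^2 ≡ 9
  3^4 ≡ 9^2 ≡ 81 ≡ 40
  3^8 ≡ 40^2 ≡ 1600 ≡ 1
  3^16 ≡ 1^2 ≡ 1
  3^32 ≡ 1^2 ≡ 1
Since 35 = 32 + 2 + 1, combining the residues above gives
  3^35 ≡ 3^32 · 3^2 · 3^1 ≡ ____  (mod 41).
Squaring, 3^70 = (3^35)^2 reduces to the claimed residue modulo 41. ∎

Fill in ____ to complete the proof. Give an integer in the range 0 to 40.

27

3^32 · 3^2 · 3^1 ≡ 1 · 9 · 3 = 27.
27 mod 41 = 27, so 3^35 ≡ 27 (mod 41).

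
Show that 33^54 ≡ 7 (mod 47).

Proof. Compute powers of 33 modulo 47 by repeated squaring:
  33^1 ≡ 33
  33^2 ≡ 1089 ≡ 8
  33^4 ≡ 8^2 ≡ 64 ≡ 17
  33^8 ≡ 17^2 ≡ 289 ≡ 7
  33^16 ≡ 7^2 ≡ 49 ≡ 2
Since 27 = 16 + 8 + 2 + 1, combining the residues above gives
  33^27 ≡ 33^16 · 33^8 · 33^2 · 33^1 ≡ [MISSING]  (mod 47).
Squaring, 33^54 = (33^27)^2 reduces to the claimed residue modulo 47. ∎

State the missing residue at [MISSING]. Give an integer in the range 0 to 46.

30

33^16 · 33^8 · 33^2 · 33^1 ≡ 2 · 7 · 8 · 33 = 3696.
3696 mod 47 = 30, so 33^27 ≡ 30 (mod 47).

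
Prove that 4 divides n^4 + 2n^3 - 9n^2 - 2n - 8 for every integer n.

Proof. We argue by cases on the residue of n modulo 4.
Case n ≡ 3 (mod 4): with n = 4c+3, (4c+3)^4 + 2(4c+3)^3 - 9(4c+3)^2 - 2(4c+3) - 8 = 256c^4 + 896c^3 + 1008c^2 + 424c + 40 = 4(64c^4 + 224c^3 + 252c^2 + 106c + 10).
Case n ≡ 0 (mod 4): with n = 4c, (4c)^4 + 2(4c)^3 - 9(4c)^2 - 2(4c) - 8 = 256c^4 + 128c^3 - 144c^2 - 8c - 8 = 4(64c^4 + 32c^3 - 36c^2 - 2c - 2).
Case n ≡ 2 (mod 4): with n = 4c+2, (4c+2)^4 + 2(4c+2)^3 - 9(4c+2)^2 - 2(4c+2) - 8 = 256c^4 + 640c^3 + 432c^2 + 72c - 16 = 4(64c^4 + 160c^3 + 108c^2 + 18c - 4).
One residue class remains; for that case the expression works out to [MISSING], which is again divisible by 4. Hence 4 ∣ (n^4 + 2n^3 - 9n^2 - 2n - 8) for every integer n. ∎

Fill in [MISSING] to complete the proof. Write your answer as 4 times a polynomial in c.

4(64c^4 + 96c^3 + 12c^2 - 10c - 4)

The residues treated are {3, 0, 2}, so the missing case is n ≡ 1 (mod 4); write n = 4c+1.
Then (4c+1)^4 + 2(4c+1)^3 - 9(4c+1)^2 - 2(4c+1) - 8 = 256c^4 + 384c^3 + 48c^2 - 40c - 16 = 4(64c^4 + 96c^3 + 12c^2 - 10c - 4).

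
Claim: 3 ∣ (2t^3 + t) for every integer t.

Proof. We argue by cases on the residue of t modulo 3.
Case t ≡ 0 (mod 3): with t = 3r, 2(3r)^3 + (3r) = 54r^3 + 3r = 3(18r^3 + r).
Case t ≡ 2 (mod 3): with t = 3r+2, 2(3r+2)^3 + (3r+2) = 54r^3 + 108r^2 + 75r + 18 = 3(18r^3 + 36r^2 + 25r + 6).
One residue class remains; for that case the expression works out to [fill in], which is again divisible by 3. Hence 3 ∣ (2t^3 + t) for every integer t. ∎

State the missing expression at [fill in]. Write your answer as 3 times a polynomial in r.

The residues treated are {0, 2}, so the missing case is t ≡ 1 (mod 3); write t = 3r+1.
Then 2(3r+1)^3 + (3r+1) = 54r^3 + 54r^2 + 21r + 3 = 3(18r^3 + 18r^2 + 7r + 1).

3(18r^3 + 18r^2 + 7r + 1)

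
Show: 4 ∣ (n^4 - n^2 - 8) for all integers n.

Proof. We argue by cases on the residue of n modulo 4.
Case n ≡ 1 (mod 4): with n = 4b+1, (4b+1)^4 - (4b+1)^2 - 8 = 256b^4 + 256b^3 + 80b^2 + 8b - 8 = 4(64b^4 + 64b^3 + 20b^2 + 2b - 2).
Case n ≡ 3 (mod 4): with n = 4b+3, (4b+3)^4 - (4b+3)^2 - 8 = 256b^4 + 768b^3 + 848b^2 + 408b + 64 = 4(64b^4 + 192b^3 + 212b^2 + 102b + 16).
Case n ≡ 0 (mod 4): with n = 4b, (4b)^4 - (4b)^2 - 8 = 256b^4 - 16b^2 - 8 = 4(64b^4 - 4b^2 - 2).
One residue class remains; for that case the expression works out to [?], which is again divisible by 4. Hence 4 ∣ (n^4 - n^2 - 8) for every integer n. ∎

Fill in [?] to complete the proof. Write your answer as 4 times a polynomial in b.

4(64b^4 + 128b^3 + 92b^2 + 28b + 1)

Only n ≡ 2 (mod 4) is unaccounted for. Put n = 4b+2:
(4b+2)^4 - (4b+2)^2 - 8 expands to 256b^4 + 512b^3 + 368b^2 + 112b + 4,
and factoring out 4 leaves 4(64b^4 + 128b^3 + 92b^2 + 28b + 1).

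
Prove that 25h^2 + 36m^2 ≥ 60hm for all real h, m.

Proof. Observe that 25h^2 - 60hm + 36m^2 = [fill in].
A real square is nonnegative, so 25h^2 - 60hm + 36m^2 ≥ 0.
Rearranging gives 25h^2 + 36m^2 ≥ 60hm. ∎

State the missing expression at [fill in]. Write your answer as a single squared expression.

(5h - 6m)^2

25h^2 - 60hm + 36m^2 is a perfect-square trinomial: the outer terms are (5h)^2 and (6m)^2, and the cross term is -2·5h·6m.
So 25h^2 - 60hm + 36m^2 = (5h - 6m)^2 ≥ 0.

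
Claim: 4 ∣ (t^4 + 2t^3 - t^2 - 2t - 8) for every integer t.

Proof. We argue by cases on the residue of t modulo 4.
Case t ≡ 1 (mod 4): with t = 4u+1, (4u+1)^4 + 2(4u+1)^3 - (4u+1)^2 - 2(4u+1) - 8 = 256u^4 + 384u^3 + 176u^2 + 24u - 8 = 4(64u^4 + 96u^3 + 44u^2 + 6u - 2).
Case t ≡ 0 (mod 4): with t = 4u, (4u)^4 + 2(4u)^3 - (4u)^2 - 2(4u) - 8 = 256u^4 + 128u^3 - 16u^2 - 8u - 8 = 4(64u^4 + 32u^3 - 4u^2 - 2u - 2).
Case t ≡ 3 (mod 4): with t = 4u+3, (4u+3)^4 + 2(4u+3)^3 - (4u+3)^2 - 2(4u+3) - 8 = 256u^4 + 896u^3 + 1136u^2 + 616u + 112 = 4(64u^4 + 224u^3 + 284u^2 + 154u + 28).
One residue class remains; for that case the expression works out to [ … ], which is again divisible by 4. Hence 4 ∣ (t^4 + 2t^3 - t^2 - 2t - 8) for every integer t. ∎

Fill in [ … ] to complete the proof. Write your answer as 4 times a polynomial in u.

Only t ≡ 2 (mod 4) is unaccounted for. Put t = 4u+2:
(4u+2)^4 + 2(4u+2)^3 - (4u+2)^2 - 2(4u+2) - 8 expands to 256u^4 + 640u^3 + 560u^2 + 200u + 16,
and factoring out 4 leaves 4(64u^4 + 160u^3 + 140u^2 + 50u + 4).

4(64u^4 + 160u^3 + 140u^2 + 50u + 4)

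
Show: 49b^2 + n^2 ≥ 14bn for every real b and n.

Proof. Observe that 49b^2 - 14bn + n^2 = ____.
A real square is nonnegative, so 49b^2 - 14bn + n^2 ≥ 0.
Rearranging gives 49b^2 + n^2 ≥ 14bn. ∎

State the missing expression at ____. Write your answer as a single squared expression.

(7b - n)^2

The leading and trailing coefficients are 7^2 and 1^2, and 14 = 2·7·1, so the trinomial is (7b - n)^2.
Hence 49b^2 - 14bn + n^2 ≥ 0.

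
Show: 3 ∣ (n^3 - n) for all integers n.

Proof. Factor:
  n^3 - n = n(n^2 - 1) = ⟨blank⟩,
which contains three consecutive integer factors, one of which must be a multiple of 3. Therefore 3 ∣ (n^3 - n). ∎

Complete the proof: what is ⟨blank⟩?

(n - 1)n(n + 1)

n(n^2 - 1) = n(n - 1)(n + 1) = (n - 1)n(n + 1).
These three factors are consecutive integers, so their product is divisible by 3.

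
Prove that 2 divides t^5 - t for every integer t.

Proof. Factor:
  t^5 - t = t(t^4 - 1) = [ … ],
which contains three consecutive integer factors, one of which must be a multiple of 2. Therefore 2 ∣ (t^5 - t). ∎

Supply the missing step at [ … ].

(t - 1)t(t + 1)(t^2 + 1)

t^4 - 1 = (t^2 - 1)(t^2 + 1), and t^2 - 1 = (t-1)(t+1).
So t(t^4 - 1) = (t - 1)t(t + 1)(t^2 + 1).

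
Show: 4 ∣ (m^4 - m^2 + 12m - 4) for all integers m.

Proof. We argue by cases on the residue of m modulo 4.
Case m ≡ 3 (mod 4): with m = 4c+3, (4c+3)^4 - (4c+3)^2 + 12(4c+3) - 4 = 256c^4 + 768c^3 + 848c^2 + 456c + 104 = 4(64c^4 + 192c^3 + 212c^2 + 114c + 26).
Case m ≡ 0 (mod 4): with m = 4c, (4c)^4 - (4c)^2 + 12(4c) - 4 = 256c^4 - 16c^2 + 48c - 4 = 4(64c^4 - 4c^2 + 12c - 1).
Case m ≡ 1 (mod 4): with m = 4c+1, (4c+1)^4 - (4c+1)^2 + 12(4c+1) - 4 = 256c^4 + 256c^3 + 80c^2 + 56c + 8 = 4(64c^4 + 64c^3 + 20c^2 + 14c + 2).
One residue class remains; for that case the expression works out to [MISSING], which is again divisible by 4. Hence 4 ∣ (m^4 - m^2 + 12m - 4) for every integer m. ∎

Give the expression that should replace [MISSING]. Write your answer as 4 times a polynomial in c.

The residues treated are {3, 0, 1}, so the missing case is m ≡ 2 (mod 4); write m = 4c+2.
Then (4c+2)^4 - (4c+2)^2 + 12(4c+2) - 4 = 256c^4 + 512c^3 + 368c^2 + 160c + 32 = 4(64c^4 + 128c^3 + 92c^2 + 40c + 8).

4(64c^4 + 128c^3 + 92c^2 + 40c + 8)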